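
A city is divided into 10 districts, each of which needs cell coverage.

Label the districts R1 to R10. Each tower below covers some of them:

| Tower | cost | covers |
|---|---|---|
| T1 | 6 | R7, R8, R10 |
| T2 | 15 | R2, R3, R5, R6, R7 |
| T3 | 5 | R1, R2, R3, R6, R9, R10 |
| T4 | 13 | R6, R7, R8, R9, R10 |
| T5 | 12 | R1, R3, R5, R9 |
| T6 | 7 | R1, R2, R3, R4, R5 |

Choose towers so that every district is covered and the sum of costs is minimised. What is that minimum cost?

18

T1, T3, T6 together cover every district (T1 ∪ T3 ∪ T6 = {R1, R2, R3, R4, R5, R6, R7, R8, R9, R10}); total cost 6 + 5 + 7 = 18.
No covering selection has total cost below 18.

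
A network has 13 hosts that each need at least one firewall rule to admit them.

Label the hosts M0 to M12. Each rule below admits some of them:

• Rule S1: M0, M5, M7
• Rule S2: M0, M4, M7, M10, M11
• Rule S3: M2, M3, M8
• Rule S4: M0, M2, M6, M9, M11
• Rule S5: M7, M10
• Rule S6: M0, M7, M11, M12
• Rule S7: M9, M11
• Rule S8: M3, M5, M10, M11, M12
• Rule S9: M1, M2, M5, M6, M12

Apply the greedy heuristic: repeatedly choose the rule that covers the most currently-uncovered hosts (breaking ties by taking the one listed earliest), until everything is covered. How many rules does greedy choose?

Greedy: pick S2 (covers 5 new) → pick S9 (covers 5 new) → pick S3 (covers 2 new) → pick S4 (covers 1 new). Total picks: 4.

4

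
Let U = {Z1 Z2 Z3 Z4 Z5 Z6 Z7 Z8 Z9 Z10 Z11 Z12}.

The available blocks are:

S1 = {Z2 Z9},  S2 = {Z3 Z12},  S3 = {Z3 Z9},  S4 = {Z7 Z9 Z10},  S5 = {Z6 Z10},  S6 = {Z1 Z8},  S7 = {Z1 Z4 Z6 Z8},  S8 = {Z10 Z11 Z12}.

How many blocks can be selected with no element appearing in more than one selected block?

S1, S2, S5, S6 are pairwise disjoint (S1={Z2,Z9}; S2={Z3,Z12}; S5={Z6,Z10}; S6={Z1,Z8}).
Every remaining block overlaps one of these, and no 5 of the listed blocks are pairwise disjoint, so 4 is the maximum.

4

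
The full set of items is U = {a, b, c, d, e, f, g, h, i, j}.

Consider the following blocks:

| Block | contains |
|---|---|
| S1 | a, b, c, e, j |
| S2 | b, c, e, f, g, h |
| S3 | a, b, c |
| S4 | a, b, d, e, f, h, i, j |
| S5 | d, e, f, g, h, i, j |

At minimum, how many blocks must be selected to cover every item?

2

S1 and S5 together: S1 ∪ S5 = {a, b, c, d, e, f, g, h, i, j} — every item is covered.
No single block has all 10 items (the largest, S4, has 8), so 2 is optimal.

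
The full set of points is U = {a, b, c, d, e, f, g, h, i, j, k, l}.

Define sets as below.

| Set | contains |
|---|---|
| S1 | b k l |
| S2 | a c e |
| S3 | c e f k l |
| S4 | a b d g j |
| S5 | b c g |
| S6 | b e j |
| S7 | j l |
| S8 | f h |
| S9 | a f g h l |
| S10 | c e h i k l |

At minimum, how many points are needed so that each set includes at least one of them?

4

Take T = {a, b, f, l}. Each listed set contains at least one of these, so T is a hitting set of size 4.
No choice of 3 points meets every set, so 4 is the minimum.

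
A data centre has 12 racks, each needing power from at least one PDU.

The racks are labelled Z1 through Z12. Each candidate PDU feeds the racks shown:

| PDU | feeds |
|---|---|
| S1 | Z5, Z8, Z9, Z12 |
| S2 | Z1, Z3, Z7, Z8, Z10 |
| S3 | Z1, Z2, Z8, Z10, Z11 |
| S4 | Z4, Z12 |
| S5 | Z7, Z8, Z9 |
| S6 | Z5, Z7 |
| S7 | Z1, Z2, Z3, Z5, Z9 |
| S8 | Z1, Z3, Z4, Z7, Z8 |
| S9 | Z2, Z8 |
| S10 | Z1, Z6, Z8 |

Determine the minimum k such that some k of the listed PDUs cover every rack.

4

S1 and S3 and S8 and S10 together: S1 ∪ S3 ∪ S8 ∪ S10 = {Z1, Z2, Z3, Z4, Z5, Z6, Z7, Z8, Z9, Z10, Z11, Z12} — every rack is covered.
Only S10 contains Z6, so S10 is forced; the remaining 9 racks need at least 3 more PDUs (each remaining PDU adds at most 4) — so at least 4 PDUs are needed, and 4 is optimal.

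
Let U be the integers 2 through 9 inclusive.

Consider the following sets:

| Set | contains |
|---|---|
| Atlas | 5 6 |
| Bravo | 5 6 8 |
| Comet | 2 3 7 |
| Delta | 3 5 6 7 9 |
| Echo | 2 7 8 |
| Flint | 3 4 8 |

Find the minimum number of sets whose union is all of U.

3

Take {Delta, Echo, Flint}. Their union is {2, 3, 4, 5, 6, 7, 8, 9}, which is all 8 points.
Only Flint contains 4, so Flint is forced; the remaining 5 points need at least 2 more sets (each remaining set adds at most 4) — so at least 3 sets are needed, and 3 is optimal.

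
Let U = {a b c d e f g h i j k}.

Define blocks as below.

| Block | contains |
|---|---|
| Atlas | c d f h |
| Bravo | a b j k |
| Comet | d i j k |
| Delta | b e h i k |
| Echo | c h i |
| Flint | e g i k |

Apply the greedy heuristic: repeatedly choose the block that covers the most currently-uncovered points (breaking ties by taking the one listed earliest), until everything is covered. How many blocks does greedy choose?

4

Greedy: pick Delta (covers 5 new) → pick Atlas (covers 3 new) → pick Bravo (covers 2 new) → pick Flint (covers 1 new). Total picks: 4.
(The true minimum cover uses only 3 blocks, so greedy is not optimal here.)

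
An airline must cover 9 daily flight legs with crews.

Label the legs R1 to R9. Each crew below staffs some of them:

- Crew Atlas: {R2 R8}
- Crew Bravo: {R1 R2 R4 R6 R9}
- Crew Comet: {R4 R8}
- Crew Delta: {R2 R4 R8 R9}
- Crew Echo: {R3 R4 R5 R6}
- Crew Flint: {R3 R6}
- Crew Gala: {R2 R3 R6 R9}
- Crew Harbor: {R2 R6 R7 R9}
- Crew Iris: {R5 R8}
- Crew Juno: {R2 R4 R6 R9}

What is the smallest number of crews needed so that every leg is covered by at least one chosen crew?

Take {Bravo, Comet, Echo, Harbor}. Their union is {R1, R2, R3, R4, R5, R6, R7, R8, R9}, which is all 9 legs.
No 3 of the 10 crews cover everything (all 120 combinations miss at least one leg), so 4 is optimal.

4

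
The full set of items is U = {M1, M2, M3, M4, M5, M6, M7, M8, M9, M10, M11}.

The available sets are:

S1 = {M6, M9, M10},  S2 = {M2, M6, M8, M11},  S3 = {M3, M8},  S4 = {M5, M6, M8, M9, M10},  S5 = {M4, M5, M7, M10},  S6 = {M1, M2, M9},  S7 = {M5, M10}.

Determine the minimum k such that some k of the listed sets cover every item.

S2 and S3 and S5 and S6 together: S2 ∪ S3 ∪ S5 ∪ S6 = {M1, M2, M3, M4, M5, M6, M7, M8, M9, M10, M11} — every item is covered.
Only S3 contains M3, so S3 is forced; the remaining 9 items need at least 3 more sets (each remaining set adds at most 4) — so at least 4 sets are needed, and 4 is optimal.

4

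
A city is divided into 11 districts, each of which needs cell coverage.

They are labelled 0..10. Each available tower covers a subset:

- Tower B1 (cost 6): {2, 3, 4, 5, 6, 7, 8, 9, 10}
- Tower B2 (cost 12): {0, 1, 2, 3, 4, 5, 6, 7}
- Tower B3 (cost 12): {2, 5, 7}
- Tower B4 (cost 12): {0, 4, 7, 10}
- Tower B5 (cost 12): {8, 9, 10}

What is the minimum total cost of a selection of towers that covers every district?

18

B1, B2 together cover every district (B1 ∪ B2 = {0, 1, 2, 3, 4, 5, 6, 7, 8, 9, 10}); total cost 6 + 12 = 18.
No covering selection has total cost below 18.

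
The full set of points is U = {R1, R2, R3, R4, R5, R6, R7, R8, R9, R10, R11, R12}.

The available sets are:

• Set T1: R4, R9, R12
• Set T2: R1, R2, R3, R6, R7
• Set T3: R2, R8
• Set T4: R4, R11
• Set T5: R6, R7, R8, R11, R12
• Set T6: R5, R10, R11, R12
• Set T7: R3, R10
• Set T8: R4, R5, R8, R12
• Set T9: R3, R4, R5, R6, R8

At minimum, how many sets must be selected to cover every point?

4

Take {T1, T2, T6, T8}. Their union is {R1, R2, R3, R4, R5, R6, R7, R8, R9, R10, R11, R12}, which is all 12 points.
No 3 of the 9 sets cover everything (all 84 combinations miss at least one point), so 4 is optimal.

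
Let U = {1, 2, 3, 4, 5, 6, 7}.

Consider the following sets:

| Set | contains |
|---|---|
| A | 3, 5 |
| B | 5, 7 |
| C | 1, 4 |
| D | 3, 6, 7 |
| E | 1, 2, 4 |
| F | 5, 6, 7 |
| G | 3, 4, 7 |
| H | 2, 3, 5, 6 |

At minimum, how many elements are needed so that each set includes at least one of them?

The 3 elements {3, 4, 7} hit every set.
No choice of 2 elements meets every set, so 3 is the minimum.

3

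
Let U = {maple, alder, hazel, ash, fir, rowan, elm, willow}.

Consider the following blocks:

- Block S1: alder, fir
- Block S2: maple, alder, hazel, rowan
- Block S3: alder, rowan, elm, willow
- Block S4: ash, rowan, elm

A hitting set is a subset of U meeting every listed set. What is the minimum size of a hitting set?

2

H = {alder, elm} meets every block (each contains at least one member of H), and |H| = 2.
The blocks S1, S4 are pairwise disjoint, so any hitting set needs a separate item for each — at least 2. Hence 2 is optimal.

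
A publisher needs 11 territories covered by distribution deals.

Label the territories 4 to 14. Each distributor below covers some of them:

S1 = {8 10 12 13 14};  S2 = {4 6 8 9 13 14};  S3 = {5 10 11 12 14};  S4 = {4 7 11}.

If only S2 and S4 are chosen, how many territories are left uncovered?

Union of S2, S4 = {4, 6, 7, 8, 9, 11, 13, 14}.
Not covered: 5, 10, 12 — 3 territories.

3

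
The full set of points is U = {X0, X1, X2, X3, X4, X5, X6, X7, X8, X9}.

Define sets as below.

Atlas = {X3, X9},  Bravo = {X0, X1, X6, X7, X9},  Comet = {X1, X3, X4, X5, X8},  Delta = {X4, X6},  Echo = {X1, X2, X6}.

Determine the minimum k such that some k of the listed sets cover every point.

3

Take {Bravo, Comet, Echo}. Their union is {X0, X1, X2, X3, X4, X5, X6, X7, X8, X9}, which is all 10 points.
Only Bravo contains X0, so Bravo is forced; the remaining 5 points need at least 2 more sets (each remaining set adds at most 4) — so at least 3 sets are needed, and 3 is optimal.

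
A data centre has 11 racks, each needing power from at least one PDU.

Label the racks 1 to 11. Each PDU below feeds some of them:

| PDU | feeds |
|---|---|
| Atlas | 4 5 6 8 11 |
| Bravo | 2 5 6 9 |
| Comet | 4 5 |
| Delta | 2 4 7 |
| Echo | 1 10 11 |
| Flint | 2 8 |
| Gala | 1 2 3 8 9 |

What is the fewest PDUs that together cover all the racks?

4

Atlas and Delta and Echo and Gala together: Atlas ∪ Delta ∪ Echo ∪ Gala = {1, 2, 3, 4, 5, 6, 7, 8, 9, 10, 11} — every rack is covered.
No 3 of the 7 PDUs cover everything (all 35 combinations miss at least one rack), so 4 is optimal.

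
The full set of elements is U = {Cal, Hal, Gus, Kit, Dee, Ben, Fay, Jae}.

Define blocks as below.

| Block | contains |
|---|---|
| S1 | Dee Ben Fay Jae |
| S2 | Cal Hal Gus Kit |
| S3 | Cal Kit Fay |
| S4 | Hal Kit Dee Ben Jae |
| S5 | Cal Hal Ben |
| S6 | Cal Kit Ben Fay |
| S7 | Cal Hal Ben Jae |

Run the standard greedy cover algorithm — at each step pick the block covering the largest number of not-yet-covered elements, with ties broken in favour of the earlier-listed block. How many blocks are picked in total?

Greedy: pick S4 (covers 5 new) → pick S2 (covers 2 new) → pick S1 (covers 1 new). Total picks: 3.
(The true minimum cover uses only 2 blocks, so greedy is not optimal here.)

3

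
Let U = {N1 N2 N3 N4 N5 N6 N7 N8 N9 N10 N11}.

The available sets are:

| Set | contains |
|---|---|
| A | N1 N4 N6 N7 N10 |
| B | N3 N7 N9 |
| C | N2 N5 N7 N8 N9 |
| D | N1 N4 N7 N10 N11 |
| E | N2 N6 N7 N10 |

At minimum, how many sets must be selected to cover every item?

4

B, C, D, and E cover everything between them: the union {N1, N2, N3, N4, N5, N6, N7, N8, N9, N10, N11} is all of U.
No 3 of the 5 sets cover everything (all 10 combinations miss at least one item), so 4 is optimal.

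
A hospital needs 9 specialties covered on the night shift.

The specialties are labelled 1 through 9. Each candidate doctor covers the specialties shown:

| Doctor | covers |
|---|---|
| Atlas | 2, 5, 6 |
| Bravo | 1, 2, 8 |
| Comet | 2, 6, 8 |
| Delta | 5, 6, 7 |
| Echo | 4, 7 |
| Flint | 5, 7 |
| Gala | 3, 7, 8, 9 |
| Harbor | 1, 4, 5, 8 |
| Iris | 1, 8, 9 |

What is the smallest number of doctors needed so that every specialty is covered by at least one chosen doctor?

Atlas and Gala and Harbor together: Atlas ∪ Gala ∪ Harbor = {1, 2, 3, 4, 5, 6, 7, 8, 9} — every specialty is covered.
Each doctor has at most 4 specialties, and 2·4 = 8 < 9 — so at least 3 doctors are needed, and 3 is optimal.

3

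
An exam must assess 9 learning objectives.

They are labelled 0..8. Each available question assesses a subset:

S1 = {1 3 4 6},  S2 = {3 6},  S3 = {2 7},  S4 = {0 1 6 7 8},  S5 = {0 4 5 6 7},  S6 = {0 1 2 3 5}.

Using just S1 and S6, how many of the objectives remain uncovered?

2

Union of S1, S6 = {0, 1, 2, 3, 4, 5, 6}.
Not covered: 7, 8 — 2 objectives.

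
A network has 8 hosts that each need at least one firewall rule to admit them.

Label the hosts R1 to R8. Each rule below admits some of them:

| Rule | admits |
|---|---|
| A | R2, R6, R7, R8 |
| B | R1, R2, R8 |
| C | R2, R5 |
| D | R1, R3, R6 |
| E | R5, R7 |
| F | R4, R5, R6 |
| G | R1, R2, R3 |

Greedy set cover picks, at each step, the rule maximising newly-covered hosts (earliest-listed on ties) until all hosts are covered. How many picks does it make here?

3

Greedy: pick A (covers 4 new) → pick D (covers 2 new) → pick F (covers 2 new). Total picks: 3.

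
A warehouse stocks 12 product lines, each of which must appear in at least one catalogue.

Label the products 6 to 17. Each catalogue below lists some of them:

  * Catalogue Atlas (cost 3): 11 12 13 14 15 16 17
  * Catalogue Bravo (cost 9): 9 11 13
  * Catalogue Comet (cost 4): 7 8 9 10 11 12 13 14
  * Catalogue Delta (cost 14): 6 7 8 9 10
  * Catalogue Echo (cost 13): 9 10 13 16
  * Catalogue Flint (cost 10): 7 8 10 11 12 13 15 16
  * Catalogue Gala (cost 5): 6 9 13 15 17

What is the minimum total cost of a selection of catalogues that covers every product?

12

Atlas, Comet, Gala together cover every product (Atlas ∪ Comet ∪ Gala = {6, 7, 8, 9, 10, 11, 12, 13, 14, 15, 16, 17}); total cost 3 + 4 + 5 = 12.
No covering selection has total cost below 12.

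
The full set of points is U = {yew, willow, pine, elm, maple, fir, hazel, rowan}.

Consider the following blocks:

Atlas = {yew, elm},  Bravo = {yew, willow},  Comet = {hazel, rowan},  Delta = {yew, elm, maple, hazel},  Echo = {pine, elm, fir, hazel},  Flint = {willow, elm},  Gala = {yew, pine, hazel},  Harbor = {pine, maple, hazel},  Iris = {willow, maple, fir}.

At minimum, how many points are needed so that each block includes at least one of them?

3

Take H = {willow, elm, hazel}. Each listed block contains at least one of these, so H is a hitting set of size 3.
The blocks Atlas, Comet, Iris are pairwise disjoint, so any hitting set needs a separate point for each — at least 3. Hence 3 is optimal.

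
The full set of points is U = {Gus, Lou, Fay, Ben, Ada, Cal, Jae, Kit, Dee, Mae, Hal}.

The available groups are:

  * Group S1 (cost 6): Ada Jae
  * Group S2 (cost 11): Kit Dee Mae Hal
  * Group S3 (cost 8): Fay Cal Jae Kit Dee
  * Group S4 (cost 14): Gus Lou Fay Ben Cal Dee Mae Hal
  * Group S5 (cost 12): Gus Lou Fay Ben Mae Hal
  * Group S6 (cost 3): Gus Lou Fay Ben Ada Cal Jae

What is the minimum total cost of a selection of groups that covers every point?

S2, S6 together cover every point (S2 ∪ S6 = {Gus, Lou, Fay, Ben, Ada, Cal, Jae, Kit, Dee, Mae, Hal}); total cost 11 + 3 = 14.
No covering selection has total cost below 14.

14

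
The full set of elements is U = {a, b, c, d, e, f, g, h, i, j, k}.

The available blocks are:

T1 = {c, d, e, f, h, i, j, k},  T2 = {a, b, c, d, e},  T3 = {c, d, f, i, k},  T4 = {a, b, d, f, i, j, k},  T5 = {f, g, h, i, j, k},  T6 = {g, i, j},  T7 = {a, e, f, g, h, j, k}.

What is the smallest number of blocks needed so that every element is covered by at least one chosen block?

T2 and T5 cover everything between them: the union {a, b, c, d, e, f, g, h, i, j, k} is all of U.
No single block has all 11 elements (the largest, T1, has 8), so 2 is optimal.

2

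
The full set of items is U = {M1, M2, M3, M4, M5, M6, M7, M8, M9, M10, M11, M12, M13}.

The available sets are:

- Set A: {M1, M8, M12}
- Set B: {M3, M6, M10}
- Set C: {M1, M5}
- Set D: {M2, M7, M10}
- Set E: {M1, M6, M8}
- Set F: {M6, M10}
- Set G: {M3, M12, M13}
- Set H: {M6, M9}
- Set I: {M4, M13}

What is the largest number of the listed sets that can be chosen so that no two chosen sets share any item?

4

A, D, H, I are pairwise disjoint (A={M1,M8,M12}; D={M2,M7,M10}; H={M6,M9}; I={M4,M13}).
Every remaining set overlaps one of these, and no 5 of the listed sets are pairwise disjoint, so 4 is the maximum.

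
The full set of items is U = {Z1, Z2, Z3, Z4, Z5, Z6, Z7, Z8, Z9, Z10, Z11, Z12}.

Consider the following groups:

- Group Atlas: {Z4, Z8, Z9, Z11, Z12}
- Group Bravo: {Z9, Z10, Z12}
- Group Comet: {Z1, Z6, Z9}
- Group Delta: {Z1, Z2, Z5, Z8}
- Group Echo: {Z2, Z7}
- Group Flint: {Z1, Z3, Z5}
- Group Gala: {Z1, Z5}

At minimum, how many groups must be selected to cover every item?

Take {Atlas, Bravo, Comet, Echo, Flint}. Their union is {Z1, Z2, Z3, Z4, Z5, Z6, Z7, Z8, Z9, Z10, Z11, Z12}, which is all 12 items.
No 4 of the 7 groups cover everything (all 35 combinations miss at least one item), so 5 is optimal.

5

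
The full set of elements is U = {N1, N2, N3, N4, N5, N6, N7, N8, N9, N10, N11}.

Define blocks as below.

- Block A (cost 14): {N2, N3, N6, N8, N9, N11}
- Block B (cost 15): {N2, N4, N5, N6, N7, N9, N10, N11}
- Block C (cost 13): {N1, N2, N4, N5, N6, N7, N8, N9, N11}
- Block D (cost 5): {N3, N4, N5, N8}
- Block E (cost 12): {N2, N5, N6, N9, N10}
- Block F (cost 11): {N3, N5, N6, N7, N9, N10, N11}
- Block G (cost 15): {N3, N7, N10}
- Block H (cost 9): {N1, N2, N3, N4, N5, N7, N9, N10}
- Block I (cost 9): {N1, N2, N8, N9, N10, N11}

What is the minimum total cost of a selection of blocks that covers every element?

22

C, H together cover every element (C ∪ H = {N1, N2, N3, N4, N5, N6, N7, N8, N9, N10, N11}); total cost 13 + 9 = 22.
No covering selection has total cost below 22.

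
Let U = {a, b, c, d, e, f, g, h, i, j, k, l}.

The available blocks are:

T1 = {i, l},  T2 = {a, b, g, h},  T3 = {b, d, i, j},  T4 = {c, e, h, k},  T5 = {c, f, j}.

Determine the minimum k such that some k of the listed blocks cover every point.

5

T1, T2, T3, T4, and T5 cover everything between them: the union {a, b, c, d, e, f, g, h, i, j, k, l} is all of U.
No 4 of the 5 blocks cover everything (all 5 combinations miss at least one point), so 5 is optimal.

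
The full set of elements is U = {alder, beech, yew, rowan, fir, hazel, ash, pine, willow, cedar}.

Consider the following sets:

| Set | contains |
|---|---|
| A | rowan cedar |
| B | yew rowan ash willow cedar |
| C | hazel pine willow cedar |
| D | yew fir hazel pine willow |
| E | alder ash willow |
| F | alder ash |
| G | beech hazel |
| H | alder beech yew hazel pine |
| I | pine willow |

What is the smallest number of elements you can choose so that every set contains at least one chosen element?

Take T = {hazel, ash, willow, cedar}. Each listed set contains at least one of these, so T is a hitting set of size 4.
The sets A, F, G, I are pairwise disjoint, so any hitting set needs a separate element for each — at least 4. Hence 4 is optimal.

4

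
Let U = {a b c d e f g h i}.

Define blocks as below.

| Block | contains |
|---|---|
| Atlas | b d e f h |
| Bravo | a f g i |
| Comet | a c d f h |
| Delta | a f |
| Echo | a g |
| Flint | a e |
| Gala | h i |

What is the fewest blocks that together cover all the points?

3

Take {Atlas, Bravo, Comet}. Their union is {a, b, c, d, e, f, g, h, i}, which is all 9 points.
Only Atlas contains b, so Atlas is forced; the remaining 4 points need at least 2 more blocks (each remaining block adds at most 3) — so at least 3 blocks are needed, and 3 is optimal.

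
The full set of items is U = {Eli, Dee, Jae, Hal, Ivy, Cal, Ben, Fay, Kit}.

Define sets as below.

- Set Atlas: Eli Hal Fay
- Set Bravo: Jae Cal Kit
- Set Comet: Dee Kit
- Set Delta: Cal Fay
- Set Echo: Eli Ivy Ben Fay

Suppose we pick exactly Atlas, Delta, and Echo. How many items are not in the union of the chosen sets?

3

Union of Atlas, Delta, Echo = {Eli, Hal, Ivy, Cal, Ben, Fay}.
Not covered: Dee, Jae, Kit — 3 items.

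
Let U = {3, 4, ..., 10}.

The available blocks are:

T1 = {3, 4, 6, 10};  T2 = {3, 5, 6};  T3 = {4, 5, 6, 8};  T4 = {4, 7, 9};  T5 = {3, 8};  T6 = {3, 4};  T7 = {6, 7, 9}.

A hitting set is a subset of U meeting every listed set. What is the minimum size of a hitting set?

H = {3, 5, 7} meets every block (each contains at least one member of H), and |H| = 3.
No choice of 2 items meets every block, so 3 is the minimum.

3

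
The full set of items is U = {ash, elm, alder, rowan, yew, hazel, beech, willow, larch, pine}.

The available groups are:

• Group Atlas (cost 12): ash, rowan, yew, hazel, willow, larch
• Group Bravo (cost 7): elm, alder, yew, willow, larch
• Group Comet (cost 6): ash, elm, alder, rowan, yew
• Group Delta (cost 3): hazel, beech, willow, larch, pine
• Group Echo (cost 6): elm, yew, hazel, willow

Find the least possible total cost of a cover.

9

Comet, Delta together cover every item (Comet ∪ Delta = {ash, elm, alder, rowan, yew, hazel, beech, willow, larch, pine}); total cost 6 + 3 = 9.
No covering selection has total cost below 9.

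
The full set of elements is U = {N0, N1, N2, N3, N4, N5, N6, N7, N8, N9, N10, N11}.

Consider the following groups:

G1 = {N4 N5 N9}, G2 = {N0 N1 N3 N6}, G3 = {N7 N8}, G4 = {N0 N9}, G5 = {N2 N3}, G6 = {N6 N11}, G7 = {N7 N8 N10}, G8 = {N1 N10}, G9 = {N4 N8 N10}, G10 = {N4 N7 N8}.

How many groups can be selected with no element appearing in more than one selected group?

G3, G4, G5, G6, G8 are pairwise disjoint (G3={N7,N8}; G4={N0,N9}; G5={N2,N3}; G6={N6,N11}; G8={N1,N10}).
Every remaining group overlaps one of these, and no 6 of the listed groups are pairwise disjoint, so 5 is the maximum.

5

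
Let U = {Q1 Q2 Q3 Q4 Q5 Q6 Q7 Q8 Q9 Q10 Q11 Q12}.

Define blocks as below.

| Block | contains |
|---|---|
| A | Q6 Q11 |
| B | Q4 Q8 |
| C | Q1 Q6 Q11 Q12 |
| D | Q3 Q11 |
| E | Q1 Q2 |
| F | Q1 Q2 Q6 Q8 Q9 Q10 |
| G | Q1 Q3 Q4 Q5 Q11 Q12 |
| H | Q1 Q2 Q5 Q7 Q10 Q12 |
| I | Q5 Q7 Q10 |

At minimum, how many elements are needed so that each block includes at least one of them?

4

Take T = {Q1, Q7, Q8, Q11}. Each listed block contains at least one of these, so T is a hitting set of size 4.
The blocks B, D, E, I are pairwise disjoint, so any hitting set needs a separate element for each — at least 4. Hence 4 is optimal.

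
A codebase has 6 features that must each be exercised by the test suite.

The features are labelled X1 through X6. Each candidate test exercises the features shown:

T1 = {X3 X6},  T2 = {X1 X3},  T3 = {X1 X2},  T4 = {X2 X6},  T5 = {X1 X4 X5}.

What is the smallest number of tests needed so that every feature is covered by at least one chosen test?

T1 and T4 and T5 together: T1 ∪ T4 ∪ T5 = {X1, X2, X3, X4, X5, X6} — every feature is covered.
Only T5 contains X4, so T5 is forced; the remaining 3 features need at least 2 more tests (each remaining test adds at most 2) — so at least 3 tests are needed, and 3 is optimal.

3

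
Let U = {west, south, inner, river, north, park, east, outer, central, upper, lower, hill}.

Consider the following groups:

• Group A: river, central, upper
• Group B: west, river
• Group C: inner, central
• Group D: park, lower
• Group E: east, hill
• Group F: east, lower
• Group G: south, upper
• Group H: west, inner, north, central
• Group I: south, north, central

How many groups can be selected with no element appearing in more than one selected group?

B, C, D, E, G are pairwise disjoint (B={west,river}; C={inner,central}; D={park,lower}; E={east,hill}; G={south,upper}).
Every remaining group overlaps one of these, and no 6 of the listed groups are pairwise disjoint, so 5 is the maximum.

5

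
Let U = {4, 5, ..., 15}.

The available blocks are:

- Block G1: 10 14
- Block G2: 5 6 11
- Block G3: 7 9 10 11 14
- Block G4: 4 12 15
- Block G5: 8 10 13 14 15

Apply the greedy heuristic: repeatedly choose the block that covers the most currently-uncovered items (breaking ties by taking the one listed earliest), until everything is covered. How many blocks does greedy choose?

Greedy: pick G3 (covers 5 new) → pick G4 (covers 3 new) → pick G2 (covers 2 new) → pick G5 (covers 2 new). Total picks: 4.

4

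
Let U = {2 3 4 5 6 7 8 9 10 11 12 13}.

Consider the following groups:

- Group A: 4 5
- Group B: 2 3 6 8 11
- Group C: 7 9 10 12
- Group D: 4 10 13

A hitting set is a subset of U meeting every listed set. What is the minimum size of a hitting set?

Take H = {4, 7, 8}. Each listed group contains at least one of these, so H is a hitting set of size 3.
The groups A, B, C are pairwise disjoint, so any hitting set needs a separate element for each — at least 3. Hence 3 is optimal.

3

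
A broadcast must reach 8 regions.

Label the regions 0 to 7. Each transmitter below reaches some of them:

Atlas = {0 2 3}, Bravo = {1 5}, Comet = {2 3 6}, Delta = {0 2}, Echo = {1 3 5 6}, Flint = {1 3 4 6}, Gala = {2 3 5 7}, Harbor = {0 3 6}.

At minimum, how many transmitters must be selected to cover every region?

3

Take {Delta, Flint, Gala}. Their union is {0, 1, 2, 3, 4, 5, 6, 7}, which is all 8 regions.
Only Flint contains 4, so Flint is forced; the remaining 4 regions need at least 2 more transmitters (each remaining transmitter adds at most 3) — so at least 3 transmitters are needed, and 3 is optimal.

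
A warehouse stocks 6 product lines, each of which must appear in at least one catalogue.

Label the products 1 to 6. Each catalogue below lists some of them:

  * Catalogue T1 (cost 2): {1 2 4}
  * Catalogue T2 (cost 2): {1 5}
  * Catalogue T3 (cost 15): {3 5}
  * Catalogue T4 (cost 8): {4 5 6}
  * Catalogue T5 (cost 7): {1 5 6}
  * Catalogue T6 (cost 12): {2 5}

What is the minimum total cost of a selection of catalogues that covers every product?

24

T1, T3, T5 together cover every product (T1 ∪ T3 ∪ T5 = {1, 2, 3, 4, 5, 6}); total cost 2 + 15 + 7 = 24.
The greedy pick T1, T2, T5, T3 costs 26; no covering selection beats 24.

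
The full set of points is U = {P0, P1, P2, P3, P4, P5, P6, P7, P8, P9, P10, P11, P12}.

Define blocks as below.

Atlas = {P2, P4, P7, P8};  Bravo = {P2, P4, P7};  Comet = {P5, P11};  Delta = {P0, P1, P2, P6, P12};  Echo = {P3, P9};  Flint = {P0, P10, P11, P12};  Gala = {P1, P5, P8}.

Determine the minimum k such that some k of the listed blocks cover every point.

5

Bravo, Delta, Echo, Flint, and Gala cover everything between them: the union {P0, P1, P2, P3, P4, P5, P6, P7, P8, P9, P10, P11, P12} is all of U.
No 4 of the 7 blocks cover everything (all 35 combinations miss at least one point), so 5 is optimal.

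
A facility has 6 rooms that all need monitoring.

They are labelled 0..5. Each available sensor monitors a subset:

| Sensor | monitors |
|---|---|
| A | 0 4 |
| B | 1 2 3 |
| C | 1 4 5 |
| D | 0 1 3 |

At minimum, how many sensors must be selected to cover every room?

Take {A, B, C}. Their union is {0, 1, 2, 3, 4, 5}, which is all 6 rooms.
Only B contains 2, so B is forced; the remaining 3 rooms need at least 2 more sensors (each remaining sensor adds at most 2) — so at least 3 sensors are needed, and 3 is optimal.

3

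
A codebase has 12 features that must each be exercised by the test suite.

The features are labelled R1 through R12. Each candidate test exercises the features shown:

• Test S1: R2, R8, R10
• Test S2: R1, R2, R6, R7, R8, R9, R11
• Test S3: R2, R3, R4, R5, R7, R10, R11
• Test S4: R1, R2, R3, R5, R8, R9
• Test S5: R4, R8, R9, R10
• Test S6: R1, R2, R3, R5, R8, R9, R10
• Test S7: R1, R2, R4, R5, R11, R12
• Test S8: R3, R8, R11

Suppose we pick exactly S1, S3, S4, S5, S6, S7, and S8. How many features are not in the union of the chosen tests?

Union of S1, S3, S4, S5, S6, S7, S8 = {R1, R2, R3, R4, R5, R7, R8, R9, R10, R11, R12}.
Not covered: R6 — 1 feature.

1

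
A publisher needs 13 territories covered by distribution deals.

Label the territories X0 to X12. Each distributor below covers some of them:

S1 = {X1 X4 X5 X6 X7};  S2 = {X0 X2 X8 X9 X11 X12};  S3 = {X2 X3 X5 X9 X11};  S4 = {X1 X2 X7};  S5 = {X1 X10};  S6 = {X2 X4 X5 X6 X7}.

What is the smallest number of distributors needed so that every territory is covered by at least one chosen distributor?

4

Take {S2, S3, S5, S6}. Their union is {X0, X1, X2, X3, X4, X5, X6, X7, X8, X9, X10, X11, X12}, which is all 13 territories.
No 3 of the 6 distributors cover everything (all 20 combinations miss at least one territory), so 4 is optimal.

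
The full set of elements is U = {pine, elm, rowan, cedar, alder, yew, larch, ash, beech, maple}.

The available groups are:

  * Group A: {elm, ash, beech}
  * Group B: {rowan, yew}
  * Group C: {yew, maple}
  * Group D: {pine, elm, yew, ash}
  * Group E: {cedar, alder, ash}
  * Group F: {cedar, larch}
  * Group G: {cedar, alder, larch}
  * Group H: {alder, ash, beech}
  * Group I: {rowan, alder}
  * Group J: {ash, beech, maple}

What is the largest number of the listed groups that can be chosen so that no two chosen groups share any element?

A, C, F, I are pairwise disjoint (A={elm,ash,beech}; C={yew,maple}; F={cedar,larch}; I={rowan,alder}).
Every remaining group overlaps one of these, and no 5 of the listed groups are pairwise disjoint, so 4 is the maximum.

4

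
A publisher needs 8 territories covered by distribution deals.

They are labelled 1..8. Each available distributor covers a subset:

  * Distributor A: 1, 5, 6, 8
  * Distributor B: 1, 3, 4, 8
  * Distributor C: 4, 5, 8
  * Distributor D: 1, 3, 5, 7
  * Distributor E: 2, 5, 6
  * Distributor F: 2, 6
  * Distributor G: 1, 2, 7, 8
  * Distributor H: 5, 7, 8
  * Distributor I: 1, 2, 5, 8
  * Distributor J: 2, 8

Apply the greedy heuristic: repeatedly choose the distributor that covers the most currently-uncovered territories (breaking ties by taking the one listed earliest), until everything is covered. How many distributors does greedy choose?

3

Greedy: pick A (covers 4 new) → pick B (covers 2 new) → pick G (covers 2 new). Total picks: 3.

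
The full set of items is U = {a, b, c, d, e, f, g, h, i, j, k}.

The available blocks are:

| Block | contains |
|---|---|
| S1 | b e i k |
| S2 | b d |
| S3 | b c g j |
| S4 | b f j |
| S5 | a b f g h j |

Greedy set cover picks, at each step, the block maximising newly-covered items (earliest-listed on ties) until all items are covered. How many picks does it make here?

4

Greedy: pick S5 (covers 6 new) → pick S1 (covers 3 new) → pick S2 (covers 1 new) → pick S3 (covers 1 new). Total picks: 4.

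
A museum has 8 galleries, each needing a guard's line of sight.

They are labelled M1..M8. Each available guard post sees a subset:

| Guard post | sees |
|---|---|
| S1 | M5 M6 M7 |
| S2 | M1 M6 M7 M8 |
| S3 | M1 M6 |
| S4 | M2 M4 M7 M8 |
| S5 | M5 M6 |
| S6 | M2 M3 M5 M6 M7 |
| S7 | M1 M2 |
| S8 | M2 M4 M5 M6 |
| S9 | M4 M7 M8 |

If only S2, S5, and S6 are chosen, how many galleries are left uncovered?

Union of S2, S5, S6 = {M1, M2, M3, M5, M6, M7, M8}.
Not covered: M4 — 1 gallery.

1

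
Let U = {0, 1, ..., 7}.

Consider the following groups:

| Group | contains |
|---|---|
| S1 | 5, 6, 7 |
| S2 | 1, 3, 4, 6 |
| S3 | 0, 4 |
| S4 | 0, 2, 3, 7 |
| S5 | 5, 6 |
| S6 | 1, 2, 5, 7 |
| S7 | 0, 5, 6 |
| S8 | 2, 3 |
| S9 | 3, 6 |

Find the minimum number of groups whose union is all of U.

Take {S2, S6, S7}. Their union is {0, 1, 2, 3, 4, 5, 6, 7}, which is all 8 items.
No 2 of the 9 groups cover everything (all 36 combinations miss at least one item), so 3 is optimal.

3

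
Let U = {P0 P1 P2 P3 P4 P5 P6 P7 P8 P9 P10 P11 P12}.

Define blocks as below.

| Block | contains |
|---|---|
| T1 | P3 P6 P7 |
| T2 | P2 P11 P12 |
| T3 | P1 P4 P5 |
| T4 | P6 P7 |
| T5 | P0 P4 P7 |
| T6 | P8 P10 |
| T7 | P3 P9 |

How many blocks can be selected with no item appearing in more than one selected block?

5

T2, T3, T4, T6, T7 are pairwise disjoint (T2={P2,P11,P12}; T3={P1,P4,P5}; T4={P6,P7}; T6={P8,P10}; T7={P3,P9}).
Every remaining block overlaps one of these, and no 6 of the listed blocks are pairwise disjoint, so 5 is the maximum.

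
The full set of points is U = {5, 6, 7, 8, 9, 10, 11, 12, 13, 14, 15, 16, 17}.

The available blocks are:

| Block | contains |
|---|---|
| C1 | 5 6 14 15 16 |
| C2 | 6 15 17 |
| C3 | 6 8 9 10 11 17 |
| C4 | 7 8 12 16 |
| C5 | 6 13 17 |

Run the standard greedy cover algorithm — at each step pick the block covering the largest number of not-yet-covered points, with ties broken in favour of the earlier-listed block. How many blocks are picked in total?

Greedy: pick C3 (covers 6 new) → pick C1 (covers 4 new) → pick C4 (covers 2 new) → pick C5 (covers 1 new). Total picks: 4.

4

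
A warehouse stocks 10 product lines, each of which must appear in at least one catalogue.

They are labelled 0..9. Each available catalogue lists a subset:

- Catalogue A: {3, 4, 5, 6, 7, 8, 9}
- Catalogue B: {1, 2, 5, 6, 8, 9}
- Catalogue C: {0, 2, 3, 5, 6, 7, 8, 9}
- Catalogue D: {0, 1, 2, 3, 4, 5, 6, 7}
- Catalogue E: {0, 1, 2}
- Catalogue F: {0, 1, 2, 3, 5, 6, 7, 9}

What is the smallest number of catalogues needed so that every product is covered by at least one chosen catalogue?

Take {A, D}. Their union is {0, 1, 2, 3, 4, 5, 6, 7, 8, 9}, which is all 10 products.
No single catalogue has all 10 products (the largest, C, has 8), so 2 is optimal.

2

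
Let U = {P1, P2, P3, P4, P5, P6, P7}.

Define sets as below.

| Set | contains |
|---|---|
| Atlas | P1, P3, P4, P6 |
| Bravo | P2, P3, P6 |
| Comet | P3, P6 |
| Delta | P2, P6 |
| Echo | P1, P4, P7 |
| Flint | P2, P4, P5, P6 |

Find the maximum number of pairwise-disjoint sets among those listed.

2

Comet, Echo are pairwise disjoint (Comet={P3,P6}; Echo={P1,P4,P7}).
Every remaining set overlaps one of these, and no 3 of the listed sets are pairwise disjoint, so 2 is the maximum.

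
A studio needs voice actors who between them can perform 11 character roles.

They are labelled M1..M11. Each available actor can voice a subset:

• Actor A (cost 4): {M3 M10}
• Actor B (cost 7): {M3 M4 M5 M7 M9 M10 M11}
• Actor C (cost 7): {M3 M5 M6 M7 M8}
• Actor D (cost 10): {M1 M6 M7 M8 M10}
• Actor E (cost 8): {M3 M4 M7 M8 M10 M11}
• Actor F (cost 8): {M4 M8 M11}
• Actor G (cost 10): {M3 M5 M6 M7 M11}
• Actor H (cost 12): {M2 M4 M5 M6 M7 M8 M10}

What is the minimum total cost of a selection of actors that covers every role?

29

B, D, H together cover every role (B ∪ D ∪ H = {M1, M2, M3, M4, M5, M6, M7, M8, M9, M10, M11}); total cost 7 + 10 + 12 = 29.
No covering selection has total cost below 29.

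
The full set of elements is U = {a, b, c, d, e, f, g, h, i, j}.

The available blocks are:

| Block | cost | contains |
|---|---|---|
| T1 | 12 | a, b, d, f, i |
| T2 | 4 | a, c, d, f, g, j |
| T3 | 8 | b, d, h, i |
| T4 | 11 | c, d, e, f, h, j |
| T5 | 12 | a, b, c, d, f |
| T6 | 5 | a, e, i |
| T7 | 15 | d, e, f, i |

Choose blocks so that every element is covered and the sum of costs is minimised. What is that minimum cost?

17

T2, T3, T6 together cover every element (T2 ∪ T3 ∪ T6 = {a, b, c, d, e, f, g, h, i, j}); total cost 4 + 8 + 5 = 17.
No covering selection has total cost below 17.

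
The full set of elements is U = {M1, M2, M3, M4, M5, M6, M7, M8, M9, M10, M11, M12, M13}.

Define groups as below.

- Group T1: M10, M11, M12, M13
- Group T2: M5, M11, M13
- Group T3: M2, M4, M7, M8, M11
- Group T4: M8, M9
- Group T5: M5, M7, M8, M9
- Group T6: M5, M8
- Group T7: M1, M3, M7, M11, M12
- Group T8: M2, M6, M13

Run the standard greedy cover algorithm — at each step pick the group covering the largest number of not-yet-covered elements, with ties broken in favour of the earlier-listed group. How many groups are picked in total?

Greedy: pick T3 (covers 5 new) → pick T1 (covers 3 new) → pick T5 (covers 2 new) → pick T7 (covers 2 new) → pick T8 (covers 1 new). Total picks: 5.

5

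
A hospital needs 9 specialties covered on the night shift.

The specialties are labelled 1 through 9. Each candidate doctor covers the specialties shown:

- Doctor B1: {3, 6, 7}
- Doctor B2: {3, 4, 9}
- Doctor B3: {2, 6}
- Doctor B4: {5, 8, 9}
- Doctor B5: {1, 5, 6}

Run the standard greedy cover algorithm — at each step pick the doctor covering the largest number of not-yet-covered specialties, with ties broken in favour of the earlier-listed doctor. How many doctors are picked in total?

5

Greedy: pick B1 (covers 3 new) → pick B4 (covers 3 new) → pick B2 (covers 1 new) → pick B3 (covers 1 new) → pick B5 (covers 1 new). Total picks: 5.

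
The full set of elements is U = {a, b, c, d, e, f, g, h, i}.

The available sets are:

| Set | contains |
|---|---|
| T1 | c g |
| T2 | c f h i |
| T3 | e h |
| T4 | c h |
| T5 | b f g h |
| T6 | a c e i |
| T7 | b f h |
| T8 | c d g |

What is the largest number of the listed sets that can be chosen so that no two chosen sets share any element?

T7, T8 are pairwise disjoint (T7={b,f,h}; T8={c,d,g}).
Every remaining set overlaps one of these, and no 3 of the listed sets are pairwise disjoint, so 2 is the maximum.

2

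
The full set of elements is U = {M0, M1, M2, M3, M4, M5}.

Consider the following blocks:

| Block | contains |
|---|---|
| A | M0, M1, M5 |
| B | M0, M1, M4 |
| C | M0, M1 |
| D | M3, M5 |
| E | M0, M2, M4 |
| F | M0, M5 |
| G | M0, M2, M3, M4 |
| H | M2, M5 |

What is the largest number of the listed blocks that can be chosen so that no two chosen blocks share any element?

2

B, D are pairwise disjoint (B={M0,M1,M4}; D={M3,M5}).
Every remaining block overlaps one of these, and no 3 of the listed blocks are pairwise disjoint, so 2 is the maximum.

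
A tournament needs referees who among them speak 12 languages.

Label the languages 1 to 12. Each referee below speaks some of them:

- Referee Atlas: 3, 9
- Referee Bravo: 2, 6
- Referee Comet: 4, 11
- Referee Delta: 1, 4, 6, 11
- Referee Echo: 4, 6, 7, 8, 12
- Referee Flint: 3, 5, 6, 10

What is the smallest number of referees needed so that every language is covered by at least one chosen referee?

5

Atlas and Bravo and Delta and Echo and Flint together: Atlas ∪ Bravo ∪ Delta ∪ Echo ∪ Flint = {1, 2, 3, 4, 5, 6, 7, 8, 9, 10, 11, 12} — every language is covered.
No 4 of the 6 referees cover everything (all 15 combinations miss at least one language), so 5 is optimal.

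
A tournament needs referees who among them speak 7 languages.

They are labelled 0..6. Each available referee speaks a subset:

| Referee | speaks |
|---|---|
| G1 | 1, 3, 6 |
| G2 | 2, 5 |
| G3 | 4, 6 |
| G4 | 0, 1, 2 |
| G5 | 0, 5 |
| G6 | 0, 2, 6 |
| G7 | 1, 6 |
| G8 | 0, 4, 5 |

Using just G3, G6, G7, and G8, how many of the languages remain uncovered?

1

Union of G3, G6, G7, G8 = {0, 1, 2, 4, 5, 6}.
Not covered: 3 — 1 language.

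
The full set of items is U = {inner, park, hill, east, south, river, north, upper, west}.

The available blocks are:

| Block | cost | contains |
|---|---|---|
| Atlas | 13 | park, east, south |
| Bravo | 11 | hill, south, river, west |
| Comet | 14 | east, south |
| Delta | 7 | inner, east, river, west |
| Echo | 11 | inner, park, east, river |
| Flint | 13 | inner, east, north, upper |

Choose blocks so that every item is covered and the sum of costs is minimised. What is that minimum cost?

35

Bravo, Echo, Flint together cover every item (Bravo ∪ Echo ∪ Flint = {inner, park, hill, east, south, river, north, upper, west}); total cost 11 + 11 + 13 = 35.
The greedy pick Delta, Bravo, Flint, Echo costs 42; no covering selection beats 35.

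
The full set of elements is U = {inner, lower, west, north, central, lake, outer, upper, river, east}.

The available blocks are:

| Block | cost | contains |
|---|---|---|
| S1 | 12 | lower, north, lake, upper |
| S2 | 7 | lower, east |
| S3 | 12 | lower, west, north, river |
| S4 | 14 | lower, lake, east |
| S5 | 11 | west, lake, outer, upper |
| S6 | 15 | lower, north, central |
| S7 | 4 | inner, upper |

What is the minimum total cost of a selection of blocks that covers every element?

49

S2, S3, S5, S6, S7 together cover every element (S2 ∪ S3 ∪ S5 ∪ S6 ∪ S7 = {inner, lower, west, north, central, lake, outer, upper, river, east}); total cost 7 + 12 + 11 + 15 + 4 = 49.
No covering selection has total cost below 49.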